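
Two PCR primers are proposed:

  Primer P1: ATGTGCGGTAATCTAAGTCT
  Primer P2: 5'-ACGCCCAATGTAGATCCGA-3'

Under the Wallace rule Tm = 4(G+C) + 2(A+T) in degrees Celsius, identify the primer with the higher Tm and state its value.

Primer P1: A+T=12, G+C=8 → Tm = 2(12)+4(8) = 56°C
Primer P2: A+T=9, G+C=10 → Tm = 2(9)+4(10) = 58°C
56°C vs 58°C → primer P2 is higher.

Primer P2, 58°C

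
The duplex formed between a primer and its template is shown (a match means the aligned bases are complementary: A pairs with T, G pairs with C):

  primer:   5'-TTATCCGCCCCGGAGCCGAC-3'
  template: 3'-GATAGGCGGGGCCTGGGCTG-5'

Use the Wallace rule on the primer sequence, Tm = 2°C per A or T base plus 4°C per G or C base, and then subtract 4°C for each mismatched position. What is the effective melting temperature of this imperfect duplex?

Primer base counts: A=3, T=3, G=5, C=9 → A+T=6, G+C=14
Perfect-match Tm = 2(6) + 4(14) = 12 + 56 = 68°C
Mismatches (positions where the bases are not complementary): 2 (at positions 1, 15)
Effective Tm = 68 − 2×4 = 68 − 8 = 60°C

60°C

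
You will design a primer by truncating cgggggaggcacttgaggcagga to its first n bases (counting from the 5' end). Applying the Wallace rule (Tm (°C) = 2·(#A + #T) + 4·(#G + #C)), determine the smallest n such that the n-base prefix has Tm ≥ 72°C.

n = 21

First 20 bases: CGGGGGAGGCACTTGAGGCA → Tm = 68°C (< 72°C)
First 21 bases: CGGGGGAGGCACTTGAGGCAG → Tm = 72°C (≥ 72°C)
Each additional base adds 2°C (A/T) or 4°C (G/C), so Tm is non-decreasing in n; n = 21 is the first length to reach 72°C.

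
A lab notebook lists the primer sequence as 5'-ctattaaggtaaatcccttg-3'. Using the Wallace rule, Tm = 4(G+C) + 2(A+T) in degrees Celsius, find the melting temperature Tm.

54°C

Base counts: C=4, T=7, G=3, A=6
A+T = 13, G+C = 7
Tm = 2(13) + 4(7) = 26 + 28 = 54°C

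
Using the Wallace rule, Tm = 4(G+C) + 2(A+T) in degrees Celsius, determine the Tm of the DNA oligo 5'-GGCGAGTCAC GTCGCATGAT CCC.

Counting bases: A=4, T=4, C=8, G=7
A+T = 8, G+C = 15
Tm = 2(8) + 4(15) = 16 + 60 = 76°C

76°C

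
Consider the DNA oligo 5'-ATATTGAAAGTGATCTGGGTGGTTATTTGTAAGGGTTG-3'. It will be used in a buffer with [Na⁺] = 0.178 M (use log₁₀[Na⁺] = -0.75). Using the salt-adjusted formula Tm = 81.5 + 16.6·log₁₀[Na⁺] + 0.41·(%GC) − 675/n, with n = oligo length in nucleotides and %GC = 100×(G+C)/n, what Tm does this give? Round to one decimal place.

66.4°C

Length n = 38. Base counts: C=1, A=9, T=15, G=13
G+C = 14, so %GC = 14/38 × 100 = 36.842%
Salt term: 16.6 × (-0.75) = -12.45
GC term: 0.41 × 36.842 = 15.105; length term: −675/38 = −17.763
Tm = 81.5 + (-12.45) + 15.105 − 17.763 = 66.392 → 66.4°C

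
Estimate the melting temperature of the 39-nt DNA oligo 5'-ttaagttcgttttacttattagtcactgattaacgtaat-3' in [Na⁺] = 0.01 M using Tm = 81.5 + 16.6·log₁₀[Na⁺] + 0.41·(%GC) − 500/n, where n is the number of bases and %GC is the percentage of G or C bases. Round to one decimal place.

Length n = 39. Scanning the sequence gives G=5, A=11, T=18, C=5.
G+C = 10, so %GC = 10/39 × 100 = 25.641%
Salt term: 16.6 × (-2) = -33.2
GC term: 0.41 × 25.641 = 10.513; length term: −500/39 = −12.821
Tm = 81.5 + (-33.2) + 10.513 − 12.821 = 45.992 → 46.0°C

46.0°C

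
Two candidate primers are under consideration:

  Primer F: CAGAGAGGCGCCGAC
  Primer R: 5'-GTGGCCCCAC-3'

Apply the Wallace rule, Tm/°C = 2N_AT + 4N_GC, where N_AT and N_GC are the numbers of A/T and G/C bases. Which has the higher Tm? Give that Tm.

Primer F: A+T=4, G+C=11 → Tm = 2(4)+4(11) = 52°C
Primer R: A+T=2, G+C=8 → Tm = 2(2)+4(8) = 36°C
52°C vs 36°C → primer F is higher.

Primer F, 52°C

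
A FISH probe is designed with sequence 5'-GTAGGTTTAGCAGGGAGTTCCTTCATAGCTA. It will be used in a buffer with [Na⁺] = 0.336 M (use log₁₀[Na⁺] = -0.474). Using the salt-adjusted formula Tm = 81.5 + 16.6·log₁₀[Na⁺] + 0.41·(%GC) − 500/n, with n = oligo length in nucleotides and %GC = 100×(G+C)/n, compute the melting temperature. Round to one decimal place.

Length n = 31. Scanning the sequence gives A=7, T=10, C=5, G=9.
G+C = 14, so %GC = 14/31 × 100 = 45.161%
Salt term: 16.6 × (-0.474) = -7.868
GC term: 0.41 × 45.161 = 18.516; length term: −500/31 = −16.129
Tm = 81.5 + (-7.868) + 18.516 − 16.129 = 76.019 → 76.0°C

76.0°C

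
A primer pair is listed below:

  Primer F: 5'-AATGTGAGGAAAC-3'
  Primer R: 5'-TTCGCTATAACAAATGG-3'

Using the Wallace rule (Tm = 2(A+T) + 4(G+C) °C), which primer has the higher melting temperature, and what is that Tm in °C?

Primer R, 46°C

Primer F: A+T=8, G+C=5 → Tm = 2(8)+4(5) = 36°C
Primer R: A+T=11, G+C=6 → Tm = 2(11)+4(6) = 46°C
36°C vs 46°C → primer R is higher.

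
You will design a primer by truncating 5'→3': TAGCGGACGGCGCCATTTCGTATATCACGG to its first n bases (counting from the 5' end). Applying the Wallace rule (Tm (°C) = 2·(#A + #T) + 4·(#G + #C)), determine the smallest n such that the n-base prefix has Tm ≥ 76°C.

First 24 bases: TAGCGGACGGCGCCATTTCGTATA → Tm = 74°C (< 76°C)
First 25 bases: TAGCGGACGGCGCCATTTCGTATAT → Tm = 76°C (≥ 76°C)
Each additional base adds 2°C (A/T) or 4°C (G/C), so Tm is non-decreasing in n; n = 25 is the first length to reach 76°C.

n = 25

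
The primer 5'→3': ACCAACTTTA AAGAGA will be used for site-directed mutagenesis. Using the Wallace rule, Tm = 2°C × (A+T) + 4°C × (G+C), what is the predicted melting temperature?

42°C

Base counts: G=2, A=8, C=3, T=3
AT pairs contribute 11, GC pairs contribute 5.
Tm = 2(11) + 4(5) = 22 + 20 = 42°C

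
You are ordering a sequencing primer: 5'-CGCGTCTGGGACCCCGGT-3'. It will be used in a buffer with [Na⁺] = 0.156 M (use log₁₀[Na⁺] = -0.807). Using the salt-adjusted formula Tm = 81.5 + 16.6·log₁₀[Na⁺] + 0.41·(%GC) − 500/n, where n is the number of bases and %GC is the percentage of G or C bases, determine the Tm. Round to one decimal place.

Length n = 18. Scanning the sequence gives T=3, A=1, G=7, C=7.
G+C = 14, so %GC = 14/18 × 100 = 77.778%
Salt term: 16.6 × (-0.807) = -13.396
GC term: 0.41 × 77.778 = 31.889; length term: −500/18 = −27.778
Tm = 81.5 + (-13.396) + 31.889 − 27.778 = 72.215 → 72.2°C

72.2°C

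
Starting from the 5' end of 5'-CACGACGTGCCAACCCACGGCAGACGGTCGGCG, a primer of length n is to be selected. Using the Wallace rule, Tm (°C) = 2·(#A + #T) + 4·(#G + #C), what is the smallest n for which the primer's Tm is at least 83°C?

n = 25

First 24 bases: CACGACGTGCCAACCCACGGCAGA → Tm = 80°C (< 83°C)
First 25 bases: CACGACGTGCCAACCCACGGCAGAC → Tm = 84°C (≥ 83°C)
Since every base adds ≥2°C, Tm only increases with n, so the threshold is first crossed at n = 25.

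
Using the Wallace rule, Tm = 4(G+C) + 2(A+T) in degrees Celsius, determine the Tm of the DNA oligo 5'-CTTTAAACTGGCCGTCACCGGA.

68°C

Scanning the sequence gives G=5, T=5, C=7, A=5.
So N_AT = 10 and N_GC = 12.
Tm = 2(10) + 4(12) = 20 + 48 = 68°C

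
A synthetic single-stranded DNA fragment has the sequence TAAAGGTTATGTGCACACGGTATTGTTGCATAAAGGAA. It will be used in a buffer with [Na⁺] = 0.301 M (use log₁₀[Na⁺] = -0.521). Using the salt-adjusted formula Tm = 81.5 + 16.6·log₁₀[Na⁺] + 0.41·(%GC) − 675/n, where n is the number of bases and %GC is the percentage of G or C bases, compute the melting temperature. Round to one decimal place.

70.2°C

Length n = 38. Base counts: A=13, G=10, T=11, C=4
G+C = 14, so %GC = 14/38 × 100 = 36.842%
Salt term: 16.6 × (-0.521) = -8.649
GC term: 0.41 × 36.842 = 15.105; length term: −675/38 = −17.763
Tm = 81.5 + (-8.649) + 15.105 − 17.763 = 70.193 → 70.2°C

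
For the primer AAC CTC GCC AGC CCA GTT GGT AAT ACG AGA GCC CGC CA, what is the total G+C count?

Counting bases: A=10, G=9, T=5, C=14
G+C = 9 + 14 = 23

23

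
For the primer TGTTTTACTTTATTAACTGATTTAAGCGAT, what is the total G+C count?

7

A=8, G=4, T=15, C=3
Total G or C: 4 + 3 = 7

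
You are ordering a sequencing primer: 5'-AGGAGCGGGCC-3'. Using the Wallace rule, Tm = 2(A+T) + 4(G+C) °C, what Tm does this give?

40°C

A=2, C=3, T=0, G=6
A+T = 2, G+C = 9
Tm = 4·9 + 2·2 = 36 + 4 = 40°C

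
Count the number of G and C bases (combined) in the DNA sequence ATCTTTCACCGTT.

5

Base counts: T=6, C=4, G=1, A=2
Total G or C: 1 + 4 = 5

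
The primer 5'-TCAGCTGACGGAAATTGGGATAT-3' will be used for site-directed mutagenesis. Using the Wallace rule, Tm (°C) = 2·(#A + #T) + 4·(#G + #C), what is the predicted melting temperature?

66°C

Scanning the sequence gives C=3, T=6, G=7, A=7.
So N_AT = 13 and N_GC = 10.
Tm = 2×13 + 4×10 = 66°C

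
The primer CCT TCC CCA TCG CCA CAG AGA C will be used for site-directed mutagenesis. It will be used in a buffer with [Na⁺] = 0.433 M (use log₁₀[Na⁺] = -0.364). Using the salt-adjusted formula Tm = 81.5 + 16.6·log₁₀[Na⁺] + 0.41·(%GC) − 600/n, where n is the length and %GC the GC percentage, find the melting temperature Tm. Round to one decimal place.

74.3°C

Length n = 22. Counting bases: C=11, A=5, G=3, T=3
G+C = 14, so %GC = 14/22 × 100 = 63.636%
Salt term: 16.6 × (-0.364) = -6.042
GC term: 0.41 × 63.636 = 26.091; length term: −600/22 = −27.273
Tm = 81.5 + (-6.042) + 26.091 − 27.273 = 74.276 → 74.3°C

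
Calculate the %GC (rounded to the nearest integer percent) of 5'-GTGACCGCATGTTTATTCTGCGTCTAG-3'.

Counting bases: C=6, G=7, T=10, A=4
G+C = 7 + 6 = 13 out of 27 bases
%GC = 13/27 × 100 = 48.15% ≈ 48%

48%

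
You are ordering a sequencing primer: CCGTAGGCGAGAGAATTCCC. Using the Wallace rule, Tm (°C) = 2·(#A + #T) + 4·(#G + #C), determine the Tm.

C=6, G=6, A=5, T=3
AT pairs contribute 8, GC pairs contribute 12.
Tm = 4·12 + 2·8 = 48 + 16 = 64°C

64°C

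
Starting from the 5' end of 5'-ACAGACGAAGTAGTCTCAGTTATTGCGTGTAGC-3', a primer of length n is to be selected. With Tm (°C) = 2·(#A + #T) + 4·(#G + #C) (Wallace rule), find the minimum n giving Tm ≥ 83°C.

First 28 bases: ACAGACGAAGTAGTCTCAGTTATTGCGT → Tm = 80°C (< 83°C)
First 29 bases: ACAGACGAAGTAGTCTCAGTTATTGCGTG → Tm = 84°C (≥ 83°C)
Each additional base adds 2°C (A/T) or 4°C (G/C), so Tm is non-decreasing in n; n = 29 is the first length to reach 83°C.

n = 29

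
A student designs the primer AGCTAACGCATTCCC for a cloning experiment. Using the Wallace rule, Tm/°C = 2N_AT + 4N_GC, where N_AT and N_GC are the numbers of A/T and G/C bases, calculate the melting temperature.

46°C

C=6, G=2, A=4, T=3
AT pairs contribute 7, GC pairs contribute 8.
Tm = 4·8 + 2·7 = 32 + 14 = 46°C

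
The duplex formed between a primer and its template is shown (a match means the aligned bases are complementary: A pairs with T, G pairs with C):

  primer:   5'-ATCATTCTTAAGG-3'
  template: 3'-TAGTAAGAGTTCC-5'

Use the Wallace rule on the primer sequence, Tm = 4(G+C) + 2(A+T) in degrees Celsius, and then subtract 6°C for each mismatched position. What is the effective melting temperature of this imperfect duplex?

28°C

Primer base counts: A=4, T=5, G=2, C=2 → A+T=9, G+C=4
Perfect-match Tm = 2(9) + 4(4) = 18 + 16 = 34°C
Mismatches (positions where the bases are not complementary): 1 (at position 9)
Effective Tm = 34 − 1×6 = 34 − 6 = 28°C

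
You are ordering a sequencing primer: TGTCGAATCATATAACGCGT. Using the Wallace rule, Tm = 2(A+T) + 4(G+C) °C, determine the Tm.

56°C

Base counts: T=6, C=4, A=6, G=4
A+T = 12, G+C = 8
Tm = 2×12 + 4×8 = 56°C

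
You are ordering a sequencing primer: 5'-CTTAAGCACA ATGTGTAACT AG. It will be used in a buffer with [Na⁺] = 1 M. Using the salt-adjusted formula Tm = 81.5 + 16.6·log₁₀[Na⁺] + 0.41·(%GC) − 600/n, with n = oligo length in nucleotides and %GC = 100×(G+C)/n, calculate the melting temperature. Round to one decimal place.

69.1°C

Length n = 22. Base counts: C=4, A=8, T=6, G=4
G+C = 8, so %GC = 8/22 × 100 = 36.364%
Salt term: 16.6 × (0) = 0
GC term: 0.41 × 36.364 = 14.909; length term: −600/22 = −27.273
Tm = 81.5 + (0) + 14.909 − 27.273 = 69.136 → 69.1°C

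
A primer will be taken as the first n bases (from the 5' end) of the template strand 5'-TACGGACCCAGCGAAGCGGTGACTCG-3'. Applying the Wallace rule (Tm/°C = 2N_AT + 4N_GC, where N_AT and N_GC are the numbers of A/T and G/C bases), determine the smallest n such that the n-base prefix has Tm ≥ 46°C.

n = 14

First 13 bases: TACGGACCCAGCG → Tm = 44°C (< 46°C)
First 14 bases: TACGGACCCAGCGA → Tm = 46°C (≥ 46°C)
Each additional base adds 2°C (A/T) or 4°C (G/C), so Tm is non-decreasing in n; n = 14 is the first length to reach 46°C.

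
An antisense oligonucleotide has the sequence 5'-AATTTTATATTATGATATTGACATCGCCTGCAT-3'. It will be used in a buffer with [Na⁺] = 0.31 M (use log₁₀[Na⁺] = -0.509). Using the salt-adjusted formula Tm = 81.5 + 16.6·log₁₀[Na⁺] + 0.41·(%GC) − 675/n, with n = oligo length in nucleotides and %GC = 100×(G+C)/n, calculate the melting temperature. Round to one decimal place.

Length n = 33. Scanning the sequence gives T=14, C=5, G=4, A=10.
G+C = 9, so %GC = 9/33 × 100 = 27.273%
Salt term: 16.6 × (-0.509) = -8.449
GC term: 0.41 × 27.273 = 11.182; length term: −675/33 = −20.455
Tm = 81.5 + (-8.449) + 11.182 − 20.455 = 63.778 → 63.8°C

63.8°C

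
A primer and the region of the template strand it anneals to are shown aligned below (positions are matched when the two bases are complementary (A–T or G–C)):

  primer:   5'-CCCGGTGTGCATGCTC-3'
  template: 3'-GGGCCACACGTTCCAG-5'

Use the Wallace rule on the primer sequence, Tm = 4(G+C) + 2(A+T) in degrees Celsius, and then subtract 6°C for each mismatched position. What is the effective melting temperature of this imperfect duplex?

42°C

Primer base counts: A=1, T=4, G=5, C=6 → A+T=5, G+C=11
Perfect-match Tm = 2(5) + 4(11) = 10 + 44 = 54°C
Mismatches (positions where the bases are not complementary): 2 (at positions 12, 14)
Effective Tm = 54 − 2×6 = 54 − 12 = 42°C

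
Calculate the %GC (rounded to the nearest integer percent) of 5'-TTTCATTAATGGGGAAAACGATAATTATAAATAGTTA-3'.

A=16, G=6, T=13, C=2
G+C = 6 + 2 = 8 out of 37 bases
%GC = 8/37 × 100 = 21.62% ≈ 22%

22%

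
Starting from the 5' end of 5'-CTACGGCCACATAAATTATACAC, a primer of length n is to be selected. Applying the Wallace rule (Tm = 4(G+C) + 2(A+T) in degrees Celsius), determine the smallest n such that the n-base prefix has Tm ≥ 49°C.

First 17 bases: CTACGGCCACATAAATT → Tm = 48°C (< 49°C)
First 18 bases: CTACGGCCACATAAATTA → Tm = 50°C (≥ 49°C)
Each additional base adds 2°C (A/T) or 4°C (G/C), so Tm is non-decreasing in n; n = 18 is the first length to reach 49°C.

n = 18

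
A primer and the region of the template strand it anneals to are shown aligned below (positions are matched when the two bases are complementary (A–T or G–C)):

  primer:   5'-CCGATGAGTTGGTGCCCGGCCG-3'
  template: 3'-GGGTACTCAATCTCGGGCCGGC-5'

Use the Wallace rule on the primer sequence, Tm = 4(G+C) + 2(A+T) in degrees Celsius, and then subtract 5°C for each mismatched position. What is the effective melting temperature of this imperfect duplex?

Primer base counts: A=2, T=4, G=9, C=7 → A+T=6, G+C=16
Perfect-match Tm = 2(6) + 4(16) = 12 + 64 = 76°C
Mismatches (positions where the bases are not complementary): 3 (at positions 3, 11, 13)
Effective Tm = 76 − 3×5 = 76 − 15 = 61°C

61°C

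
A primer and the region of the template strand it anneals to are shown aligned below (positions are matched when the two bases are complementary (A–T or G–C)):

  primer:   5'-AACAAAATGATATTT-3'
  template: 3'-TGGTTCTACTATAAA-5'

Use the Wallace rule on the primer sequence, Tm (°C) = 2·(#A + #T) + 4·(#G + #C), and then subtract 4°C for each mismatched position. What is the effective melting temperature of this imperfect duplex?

Primer base counts: A=8, T=5, G=1, C=1 → A+T=13, G+C=2
Perfect-match Tm = 2(13) + 4(2) = 26 + 8 = 34°C
Mismatches (positions where the bases are not complementary): 2 (at positions 2, 6)
Effective Tm = 34 − 2×4 = 34 − 8 = 26°C

26°C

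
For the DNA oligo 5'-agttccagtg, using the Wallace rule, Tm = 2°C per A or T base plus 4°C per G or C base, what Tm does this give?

Base counts: A=2, G=3, T=3, C=2
So N_AT = 5 and N_GC = 5.
Tm = 2×5 + 4×5 = 30°C

30°C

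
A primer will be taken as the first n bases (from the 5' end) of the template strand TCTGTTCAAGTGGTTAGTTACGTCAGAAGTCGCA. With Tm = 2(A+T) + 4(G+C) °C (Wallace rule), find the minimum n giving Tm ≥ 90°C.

n = 32

First 31 bases: TCTGTTCAAGTGGTTAGTTACGTCAGAAGTC → Tm = 88°C (< 90°C)
First 32 bases: TCTGTTCAAGTGGTTAGTTACGTCAGAAGTCG → Tm = 92°C (≥ 90°C)
Since every base adds ≥2°C, Tm only increases with n, so the threshold is first crossed at n = 32.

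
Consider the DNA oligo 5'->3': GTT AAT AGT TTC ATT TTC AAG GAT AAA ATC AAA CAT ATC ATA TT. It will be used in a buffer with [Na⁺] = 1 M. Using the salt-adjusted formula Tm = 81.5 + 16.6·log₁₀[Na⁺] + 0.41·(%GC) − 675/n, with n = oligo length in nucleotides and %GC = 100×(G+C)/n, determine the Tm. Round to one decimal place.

74.5°C

Length n = 44. T=17, C=5, G=4, A=18
G+C = 9, so %GC = 9/44 × 100 = 20.455%
Salt term: 16.6 × (0) = 0
GC term: 0.41 × 20.455 = 8.387; length term: −675/44 = −15.341
Tm = 81.5 + (0) + 8.387 − 15.341 = 74.546 → 74.5°C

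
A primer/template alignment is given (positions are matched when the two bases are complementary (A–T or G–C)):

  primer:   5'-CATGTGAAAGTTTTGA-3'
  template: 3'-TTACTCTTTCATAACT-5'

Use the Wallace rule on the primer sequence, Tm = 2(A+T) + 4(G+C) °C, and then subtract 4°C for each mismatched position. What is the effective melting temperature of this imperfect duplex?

30°C

Primer base counts: A=5, T=6, G=4, C=1 → A+T=11, G+C=5
Perfect-match Tm = 2(11) + 4(5) = 22 + 20 = 42°C
Mismatches (positions where the bases are not complementary): 3 (at positions 1, 5, 12)
Effective Tm = 42 − 3×4 = 42 − 12 = 30°C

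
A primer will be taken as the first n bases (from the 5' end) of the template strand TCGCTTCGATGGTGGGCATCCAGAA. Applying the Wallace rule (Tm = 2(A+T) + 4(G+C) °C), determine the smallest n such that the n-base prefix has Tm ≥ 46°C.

First 14 bases: TCGCTTCGATGGTG → Tm = 44°C (< 46°C)
First 15 bases: TCGCTTCGATGGTGG → Tm = 48°C (≥ 46°C)
Since every base adds ≥2°C, Tm only increases with n, so the threshold is first crossed at n = 15.

n = 15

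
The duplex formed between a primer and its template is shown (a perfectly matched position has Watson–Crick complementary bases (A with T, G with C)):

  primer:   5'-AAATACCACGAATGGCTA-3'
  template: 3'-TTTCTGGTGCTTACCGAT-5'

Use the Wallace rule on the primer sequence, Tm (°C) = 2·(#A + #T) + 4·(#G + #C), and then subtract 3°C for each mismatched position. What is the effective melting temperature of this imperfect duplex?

Primer base counts: A=8, T=3, G=3, C=4 → A+T=11, G+C=7
Perfect-match Tm = 2(11) + 4(7) = 22 + 28 = 50°C
Mismatches (positions where the bases are not complementary): 1 (at position 4)
Effective Tm = 50 − 1×3 = 50 − 3 = 47°C

47°C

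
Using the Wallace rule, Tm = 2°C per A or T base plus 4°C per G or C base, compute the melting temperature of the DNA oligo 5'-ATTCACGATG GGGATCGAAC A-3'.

Base counts: T=4, C=4, A=7, G=6
So N_AT = 11 and N_GC = 10.
Tm = 2(11) + 4(10) = 22 + 40 = 62°C

62°C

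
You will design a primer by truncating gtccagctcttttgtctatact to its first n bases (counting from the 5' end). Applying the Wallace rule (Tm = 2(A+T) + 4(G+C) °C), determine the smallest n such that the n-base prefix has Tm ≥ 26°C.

n = 8

First 7 bases: GTCCAGC → Tm = 24°C (< 26°C)
First 8 bases: GTCCAGCT → Tm = 26°C (≥ 26°C)
Each additional base adds 2°C (A/T) or 4°C (G/C), so Tm is non-decreasing in n; n = 8 is the first length to reach 26°C.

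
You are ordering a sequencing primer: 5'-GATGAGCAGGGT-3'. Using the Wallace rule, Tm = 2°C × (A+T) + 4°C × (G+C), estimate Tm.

38°C

A=3, G=6, T=2, C=1
So N_AT = 5 and N_GC = 7.
Tm = 2(5) + 4(7) = 10 + 28 = 38°C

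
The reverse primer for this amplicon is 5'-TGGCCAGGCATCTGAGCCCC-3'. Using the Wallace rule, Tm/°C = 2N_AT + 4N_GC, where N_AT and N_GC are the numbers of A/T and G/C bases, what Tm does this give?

68°C

A=3, T=3, C=8, G=6
So N_AT = 6 and N_GC = 14.
Tm = 2×6 + 4×14 = 68°C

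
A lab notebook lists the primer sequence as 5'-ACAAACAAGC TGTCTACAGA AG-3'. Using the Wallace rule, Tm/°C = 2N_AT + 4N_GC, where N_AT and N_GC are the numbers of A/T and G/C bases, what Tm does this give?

G=4, T=3, A=10, C=5
AT pairs contribute 13, GC pairs contribute 9.
Tm = 4·9 + 2·13 = 36 + 26 = 62°C

62°C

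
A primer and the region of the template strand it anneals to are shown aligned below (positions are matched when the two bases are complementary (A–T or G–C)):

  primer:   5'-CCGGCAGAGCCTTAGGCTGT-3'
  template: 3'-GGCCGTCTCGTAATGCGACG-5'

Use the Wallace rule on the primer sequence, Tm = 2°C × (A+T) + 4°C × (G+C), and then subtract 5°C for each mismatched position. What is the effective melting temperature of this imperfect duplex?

Primer base counts: A=3, T=4, G=7, C=6 → A+T=7, G+C=13
Perfect-match Tm = 2(7) + 4(13) = 14 + 52 = 66°C
Mismatches (positions where the bases are not complementary): 3 (at positions 11, 15, 20)
Effective Tm = 66 − 3×5 = 66 − 15 = 51°C

51°C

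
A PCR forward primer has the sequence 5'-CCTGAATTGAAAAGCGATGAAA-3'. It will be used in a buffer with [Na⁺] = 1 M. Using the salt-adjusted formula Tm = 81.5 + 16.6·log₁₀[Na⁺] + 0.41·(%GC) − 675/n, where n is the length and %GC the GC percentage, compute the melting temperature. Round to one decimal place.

Length n = 22. Base counts: A=10, C=3, T=4, G=5
G+C = 8, so %GC = 8/22 × 100 = 36.364%
Salt term: 16.6 × (0) = 0
GC term: 0.41 × 36.364 = 14.909; length term: −675/22 = −30.682
Tm = 81.5 + (0) + 14.909 − 30.682 = 65.727 → 65.7°C

65.7°C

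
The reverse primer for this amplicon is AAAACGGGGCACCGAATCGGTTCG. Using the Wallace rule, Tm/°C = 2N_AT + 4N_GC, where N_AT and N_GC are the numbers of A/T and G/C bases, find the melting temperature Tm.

T=3, A=7, G=8, C=6
AT pairs contribute 10, GC pairs contribute 14.
Tm = 2×10 + 4×14 = 76°C

76°C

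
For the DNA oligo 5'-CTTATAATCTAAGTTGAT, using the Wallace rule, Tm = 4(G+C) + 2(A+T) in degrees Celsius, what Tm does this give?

44°C

Scanning the sequence gives G=2, C=2, A=6, T=8.
AT pairs contribute 14, GC pairs contribute 4.
Tm = 4·4 + 2·14 = 16 + 28 = 44°C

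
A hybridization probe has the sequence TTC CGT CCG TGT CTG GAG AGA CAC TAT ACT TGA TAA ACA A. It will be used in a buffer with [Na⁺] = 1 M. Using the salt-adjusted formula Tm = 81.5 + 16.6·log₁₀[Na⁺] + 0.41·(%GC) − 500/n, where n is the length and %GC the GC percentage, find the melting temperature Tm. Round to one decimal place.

Length n = 40. Counting bases: G=8, C=9, A=12, T=11
G+C = 17, so %GC = 17/40 × 100 = 42.5%
Salt term: 16.6 × (0) = 0
GC term: 0.41 × 42.5 = 17.425; length term: −500/40 = −12.5
Tm = 81.5 + (0) + 17.425 − 12.5 = 86.425 → 86.4°C

86.4°C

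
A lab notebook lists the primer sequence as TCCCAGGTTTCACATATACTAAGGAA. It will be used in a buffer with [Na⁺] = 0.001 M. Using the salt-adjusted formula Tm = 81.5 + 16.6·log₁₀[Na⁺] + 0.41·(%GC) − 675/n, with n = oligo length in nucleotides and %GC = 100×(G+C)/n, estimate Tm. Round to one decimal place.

Length n = 26. Base counts: A=9, G=4, C=6, T=7
G+C = 10, so %GC = 10/26 × 100 = 38.462%
Salt term: 16.6 × (-3) = -49.8
GC term: 0.41 × 38.462 = 15.769; length term: −675/26 = −25.962
Tm = 81.5 + (-49.8) + 15.769 − 25.962 = 21.507 → 21.5°C

21.5°C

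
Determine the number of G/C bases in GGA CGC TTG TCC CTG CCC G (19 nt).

14

Scanning the sequence gives T=4, C=8, A=1, G=6.
G+C = 6 + 8 = 14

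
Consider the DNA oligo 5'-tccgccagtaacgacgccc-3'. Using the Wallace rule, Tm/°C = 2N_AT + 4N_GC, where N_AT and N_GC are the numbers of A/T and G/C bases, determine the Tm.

Scanning the sequence gives T=2, A=4, G=4, C=9.
AT pairs contribute 6, GC pairs contribute 13.
Tm = 4·13 + 2·6 = 52 + 12 = 64°C

64°C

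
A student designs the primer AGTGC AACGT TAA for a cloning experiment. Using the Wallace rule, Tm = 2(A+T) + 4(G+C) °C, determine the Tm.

T=3, C=2, A=5, G=3
AT pairs contribute 8, GC pairs contribute 5.
Tm = 2(8) + 4(5) = 16 + 20 = 36°C

36°C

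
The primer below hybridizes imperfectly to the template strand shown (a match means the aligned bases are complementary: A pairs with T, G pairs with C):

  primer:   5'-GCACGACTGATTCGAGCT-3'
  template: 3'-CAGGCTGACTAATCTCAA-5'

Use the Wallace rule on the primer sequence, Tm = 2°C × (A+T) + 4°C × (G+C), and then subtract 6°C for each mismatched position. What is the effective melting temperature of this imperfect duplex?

32°C

Primer base counts: A=4, T=4, G=5, C=5 → A+T=8, G+C=10
Perfect-match Tm = 2(8) + 4(10) = 16 + 40 = 56°C
Mismatches (positions where the bases are not complementary): 4 (at positions 2, 3, 13, 17)
Effective Tm = 56 − 4×6 = 56 − 24 = 32°C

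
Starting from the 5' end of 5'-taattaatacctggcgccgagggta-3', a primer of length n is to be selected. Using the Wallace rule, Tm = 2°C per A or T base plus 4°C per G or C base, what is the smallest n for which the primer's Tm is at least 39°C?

n = 15

First 14 bases: TAATTAATACCTGG → Tm = 36°C (< 39°C)
First 15 bases: TAATTAATACCTGGC → Tm = 40°C (≥ 39°C)
Each additional base adds 2°C (A/T) or 4°C (G/C), so Tm is non-decreasing in n; n = 15 is the first length to reach 39°C.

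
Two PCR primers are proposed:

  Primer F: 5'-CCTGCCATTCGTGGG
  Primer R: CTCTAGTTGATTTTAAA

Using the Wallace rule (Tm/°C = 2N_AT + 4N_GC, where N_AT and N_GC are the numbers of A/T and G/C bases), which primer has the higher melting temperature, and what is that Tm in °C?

Primer F: A+T=5, G+C=10 → Tm = 2(5)+4(10) = 50°C
Primer R: A+T=13, G+C=4 → Tm = 2(13)+4(4) = 42°C
50°C vs 42°C → primer F is higher.

Primer F, 50°C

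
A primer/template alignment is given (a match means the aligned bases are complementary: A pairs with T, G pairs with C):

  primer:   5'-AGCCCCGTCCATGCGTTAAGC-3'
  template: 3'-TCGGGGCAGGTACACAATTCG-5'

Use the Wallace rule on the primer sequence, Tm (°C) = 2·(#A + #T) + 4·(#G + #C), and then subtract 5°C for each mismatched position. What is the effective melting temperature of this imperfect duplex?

63°C

Primer base counts: A=4, T=4, G=5, C=8 → A+T=8, G+C=13
Perfect-match Tm = 2(8) + 4(13) = 16 + 52 = 68°C
Mismatches (positions where the bases are not complementary): 1 (at position 14)
Effective Tm = 68 − 1×5 = 68 − 5 = 63°C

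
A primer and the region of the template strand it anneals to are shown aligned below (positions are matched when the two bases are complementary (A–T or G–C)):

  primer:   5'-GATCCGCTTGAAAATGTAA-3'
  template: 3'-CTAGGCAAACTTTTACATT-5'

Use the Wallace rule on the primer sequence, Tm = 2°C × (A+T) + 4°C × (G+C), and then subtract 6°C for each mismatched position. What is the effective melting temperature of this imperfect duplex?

Primer base counts: A=7, T=5, G=4, C=3 → A+T=12, G+C=7
Perfect-match Tm = 2(12) + 4(7) = 24 + 28 = 52°C
Mismatches (positions where the bases are not complementary): 1 (at position 7)
Effective Tm = 52 − 1×6 = 52 − 6 = 46°C

46°C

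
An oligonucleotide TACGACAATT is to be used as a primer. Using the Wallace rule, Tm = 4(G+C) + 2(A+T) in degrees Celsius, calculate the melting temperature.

Base counts: A=4, C=2, T=3, G=1
AT pairs contribute 7, GC pairs contribute 3.
Tm = 2×7 + 4×3 = 26°C

26°C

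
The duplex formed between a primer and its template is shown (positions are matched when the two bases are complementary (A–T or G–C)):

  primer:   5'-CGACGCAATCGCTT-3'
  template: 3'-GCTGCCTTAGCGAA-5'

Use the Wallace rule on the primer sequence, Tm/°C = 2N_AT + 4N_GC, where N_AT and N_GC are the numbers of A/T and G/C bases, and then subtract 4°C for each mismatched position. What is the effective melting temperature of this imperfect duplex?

Primer base counts: A=3, T=3, G=3, C=5 → A+T=6, G+C=8
Perfect-match Tm = 2(6) + 4(8) = 12 + 32 = 44°C
Mismatches (positions where the bases are not complementary): 1 (at position 6)
Effective Tm = 44 − 1×4 = 44 − 4 = 40°C

40°C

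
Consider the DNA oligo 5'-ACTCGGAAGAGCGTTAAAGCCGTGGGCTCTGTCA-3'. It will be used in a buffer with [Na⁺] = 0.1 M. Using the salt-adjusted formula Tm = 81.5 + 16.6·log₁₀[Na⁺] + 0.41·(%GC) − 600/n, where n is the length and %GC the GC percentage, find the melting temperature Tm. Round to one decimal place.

70.2°C

Length n = 34. Scanning the sequence gives A=8, G=11, T=7, C=8.
G+C = 19, so %GC = 19/34 × 100 = 55.882%
Salt term: 16.6 × (-1) = -16.6
GC term: 0.41 × 55.882 = 22.912; length term: −600/34 = −17.647
Tm = 81.5 + (-16.6) + 22.912 − 17.647 = 70.165 → 70.2°C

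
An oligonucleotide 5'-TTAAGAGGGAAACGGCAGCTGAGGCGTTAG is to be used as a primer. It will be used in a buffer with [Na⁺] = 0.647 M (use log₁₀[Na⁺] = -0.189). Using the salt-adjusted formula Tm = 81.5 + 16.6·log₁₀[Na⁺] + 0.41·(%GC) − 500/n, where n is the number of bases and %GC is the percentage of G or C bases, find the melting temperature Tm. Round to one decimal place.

Length n = 30. Counting bases: T=5, G=12, A=9, C=4
G+C = 16, so %GC = 16/30 × 100 = 53.333%
Salt term: 16.6 × (-0.189) = -3.137
GC term: 0.41 × 53.333 = 21.867; length term: −500/30 = −16.667
Tm = 81.5 + (-3.137) + 21.867 − 16.667 = 83.563 → 83.6°C

83.6°C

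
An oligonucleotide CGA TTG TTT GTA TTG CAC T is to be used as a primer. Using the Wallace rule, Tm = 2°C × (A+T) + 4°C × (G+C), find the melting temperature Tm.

52°C

Base counts: G=4, C=3, T=9, A=3
AT pairs contribute 12, GC pairs contribute 7.
Tm = 4·7 + 2·12 = 28 + 24 = 52°C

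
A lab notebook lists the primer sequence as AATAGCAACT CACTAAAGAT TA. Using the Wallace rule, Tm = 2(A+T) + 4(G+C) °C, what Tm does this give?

Base counts: A=11, T=5, G=2, C=4
So N_AT = 16 and N_GC = 6.
Tm = 2(16) + 4(6) = 32 + 24 = 56°C

56°C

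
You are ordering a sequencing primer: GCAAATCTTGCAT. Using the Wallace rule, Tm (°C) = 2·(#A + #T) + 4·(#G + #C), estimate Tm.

36°C

Counting bases: A=4, G=2, T=4, C=3
A+T = 8, G+C = 5
Tm = 2×8 + 4×5 = 36°C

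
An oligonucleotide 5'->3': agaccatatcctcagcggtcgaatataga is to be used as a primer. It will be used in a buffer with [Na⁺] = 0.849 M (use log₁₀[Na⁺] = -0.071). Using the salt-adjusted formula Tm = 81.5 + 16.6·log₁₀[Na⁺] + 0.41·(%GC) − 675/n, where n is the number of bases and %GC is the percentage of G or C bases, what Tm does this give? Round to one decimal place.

75.4°C

Length n = 29. Scanning the sequence gives G=6, A=10, T=6, C=7.
G+C = 13, so %GC = 13/29 × 100 = 44.828%
Salt term: 16.6 × (-0.071) = -1.179
GC term: 0.41 × 44.828 = 18.379; length term: −675/29 = −23.276
Tm = 81.5 + (-1.179) + 18.379 − 23.276 = 75.424 → 75.4°C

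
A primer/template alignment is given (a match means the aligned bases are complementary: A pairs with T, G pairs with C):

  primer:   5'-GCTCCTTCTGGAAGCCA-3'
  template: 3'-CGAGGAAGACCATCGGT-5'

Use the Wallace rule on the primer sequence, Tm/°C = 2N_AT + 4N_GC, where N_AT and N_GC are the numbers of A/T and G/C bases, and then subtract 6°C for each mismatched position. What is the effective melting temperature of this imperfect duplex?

48°C

Primer base counts: A=3, T=4, G=4, C=6 → A+T=7, G+C=10
Perfect-match Tm = 2(7) + 4(10) = 14 + 40 = 54°C
Mismatches (positions where the bases are not complementary): 1 (at position 12)
Effective Tm = 54 − 1×6 = 54 − 6 = 48°C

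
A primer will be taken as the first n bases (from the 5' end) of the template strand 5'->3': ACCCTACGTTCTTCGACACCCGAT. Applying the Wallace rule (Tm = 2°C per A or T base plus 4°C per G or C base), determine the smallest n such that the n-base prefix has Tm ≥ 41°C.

First 13 bases: ACCCTACGTTCTT → Tm = 38°C (< 41°C)
First 14 bases: ACCCTACGTTCTTC → Tm = 42°C (≥ 41°C)
Since every base adds ≥2°C, Tm only increases with n, so the threshold is first crossed at n = 14.

n = 14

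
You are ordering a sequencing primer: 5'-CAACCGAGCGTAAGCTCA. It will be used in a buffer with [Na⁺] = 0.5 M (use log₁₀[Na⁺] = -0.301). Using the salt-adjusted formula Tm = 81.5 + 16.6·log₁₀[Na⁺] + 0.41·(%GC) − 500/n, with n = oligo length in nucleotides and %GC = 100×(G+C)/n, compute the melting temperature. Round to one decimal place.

Length n = 18. Counting bases: A=6, T=2, G=4, C=6
G+C = 10, so %GC = 10/18 × 100 = 55.556%
Salt term: 16.6 × (-0.301) = -4.997
GC term: 0.41 × 55.556 = 22.778; length term: −500/18 = −27.778
Tm = 81.5 + (-4.997) + 22.778 − 27.778 = 71.503 → 71.5°C

71.5°C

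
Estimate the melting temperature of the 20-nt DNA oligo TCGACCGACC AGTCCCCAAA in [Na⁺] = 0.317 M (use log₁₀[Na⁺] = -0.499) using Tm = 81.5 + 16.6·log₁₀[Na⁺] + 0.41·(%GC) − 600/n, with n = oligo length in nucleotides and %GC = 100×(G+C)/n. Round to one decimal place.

Length n = 20. Base counts: C=9, A=6, T=2, G=3
G+C = 12, so %GC = 12/20 × 100 = 60%
Salt term: 16.6 × (-0.499) = -8.283
GC term: 0.41 × 60 = 24.6; length term: −600/20 = −30
Tm = 81.5 + (-8.283) + 24.6 − 30 = 67.817 → 67.8°C

67.8°C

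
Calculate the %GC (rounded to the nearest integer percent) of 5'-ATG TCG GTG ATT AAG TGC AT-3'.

Base counts: A=5, C=2, G=6, T=7
G+C = 6 + 2 = 8 out of 20 bases
%GC = 8/20 × 100 = 40% ≈ 40%

40%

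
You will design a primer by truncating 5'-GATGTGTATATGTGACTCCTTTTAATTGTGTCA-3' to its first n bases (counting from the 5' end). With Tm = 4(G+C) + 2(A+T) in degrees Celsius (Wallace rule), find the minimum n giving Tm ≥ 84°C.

First 31 bases: GATGTGTATATGTGACTCCTTTTAATTGTGT → Tm = 82°C (< 84°C)
First 32 bases: GATGTGTATATGTGACTCCTTTTAATTGTGTC → Tm = 86°C (≥ 84°C)
Each additional base adds 2°C (A/T) or 4°C (G/C), so Tm is non-decreasing in n; n = 32 is the first length to reach 84°C.

n = 32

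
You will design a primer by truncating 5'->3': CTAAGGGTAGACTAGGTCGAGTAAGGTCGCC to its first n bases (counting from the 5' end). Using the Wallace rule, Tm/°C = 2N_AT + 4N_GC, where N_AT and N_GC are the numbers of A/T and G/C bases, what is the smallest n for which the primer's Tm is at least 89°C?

n = 30

First 29 bases: CTAAGGGTAGACTAGGTCGAGTAAGGTCG → Tm = 88°C (< 89°C)
First 30 bases: CTAAGGGTAGACTAGGTCGAGTAAGGTCGC → Tm = 92°C (≥ 89°C)
Each additional base adds 2°C (A/T) or 4°C (G/C), so Tm is non-decreasing in n; n = 30 is the first length to reach 89°C.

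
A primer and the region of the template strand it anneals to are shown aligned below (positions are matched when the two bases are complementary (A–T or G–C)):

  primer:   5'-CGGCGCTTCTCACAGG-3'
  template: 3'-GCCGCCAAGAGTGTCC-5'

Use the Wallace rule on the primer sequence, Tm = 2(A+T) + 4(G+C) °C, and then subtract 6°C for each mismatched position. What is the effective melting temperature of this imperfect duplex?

Primer base counts: A=2, T=3, G=5, C=6 → A+T=5, G+C=11
Perfect-match Tm = 2(5) + 4(11) = 10 + 44 = 54°C
Mismatches (positions where the bases are not complementary): 1 (at position 6)
Effective Tm = 54 − 1×6 = 54 − 6 = 48°C

48°C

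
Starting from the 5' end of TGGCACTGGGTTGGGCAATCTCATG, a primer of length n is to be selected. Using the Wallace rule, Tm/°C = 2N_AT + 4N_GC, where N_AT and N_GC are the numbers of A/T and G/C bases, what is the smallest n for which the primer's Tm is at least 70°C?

n = 22

First 21 bases: TGGCACTGGGTTGGGCAATCT → Tm = 66°C (< 70°C)
First 22 bases: TGGCACTGGGTTGGGCAATCTC → Tm = 70°C (≥ 70°C)
Each additional base adds 2°C (A/T) or 4°C (G/C), so Tm is non-decreasing in n; n = 22 is the first length to reach 70°C.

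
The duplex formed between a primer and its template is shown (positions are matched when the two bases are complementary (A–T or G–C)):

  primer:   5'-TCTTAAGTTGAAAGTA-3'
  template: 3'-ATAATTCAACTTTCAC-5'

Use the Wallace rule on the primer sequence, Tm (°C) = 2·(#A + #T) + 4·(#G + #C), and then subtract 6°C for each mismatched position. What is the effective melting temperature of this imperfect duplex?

28°C

Primer base counts: A=6, T=6, G=3, C=1 → A+T=12, G+C=4
Perfect-match Tm = 2(12) + 4(4) = 24 + 16 = 40°C
Mismatches (positions where the bases are not complementary): 2 (at positions 2, 16)
Effective Tm = 40 − 2×6 = 40 − 12 = 28°C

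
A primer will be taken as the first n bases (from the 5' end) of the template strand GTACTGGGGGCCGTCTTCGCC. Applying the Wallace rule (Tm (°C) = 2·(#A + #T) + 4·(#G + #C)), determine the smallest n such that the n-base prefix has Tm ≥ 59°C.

n = 18

First 17 bases: GTACTGGGGGCCGTCTT → Tm = 56°C (< 59°C)
First 18 bases: GTACTGGGGGCCGTCTTC → Tm = 60°C (≥ 59°C)
Each additional base adds 2°C (A/T) or 4°C (G/C), so Tm is non-decreasing in n; n = 18 is the first length to reach 59°C.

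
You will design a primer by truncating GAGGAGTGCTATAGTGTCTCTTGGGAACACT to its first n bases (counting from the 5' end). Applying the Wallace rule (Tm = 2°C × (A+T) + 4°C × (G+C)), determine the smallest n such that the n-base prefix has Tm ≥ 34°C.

n = 11

First 10 bases: GAGGAGTGCT → Tm = 32°C (< 34°C)
First 11 bases: GAGGAGTGCTA → Tm = 34°C (≥ 34°C)
Each additional base adds 2°C (A/T) or 4°C (G/C), so Tm is non-decreasing in n; n = 11 is the first length to reach 34°C.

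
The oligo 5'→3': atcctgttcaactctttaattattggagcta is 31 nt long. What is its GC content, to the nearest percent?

G=4, C=6, T=13, A=8
G+C = 4 + 6 = 10 out of 31 bases
%GC = 10/31 × 100 = 32.26% ≈ 32%

32%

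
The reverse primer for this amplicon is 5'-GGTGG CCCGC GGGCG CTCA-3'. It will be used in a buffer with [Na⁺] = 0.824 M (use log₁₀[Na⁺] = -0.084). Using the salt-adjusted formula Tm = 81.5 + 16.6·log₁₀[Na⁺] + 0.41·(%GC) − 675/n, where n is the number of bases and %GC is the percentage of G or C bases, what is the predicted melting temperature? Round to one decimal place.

Length n = 19. A=1, T=2, C=7, G=9
G+C = 16, so %GC = 16/19 × 100 = 84.211%
Salt term: 16.6 × (-0.084) = -1.394
GC term: 0.41 × 84.211 = 34.527; length term: −675/19 = −35.526
Tm = 81.5 + (-1.394) + 34.527 − 35.526 = 79.107 → 79.1°C

79.1°C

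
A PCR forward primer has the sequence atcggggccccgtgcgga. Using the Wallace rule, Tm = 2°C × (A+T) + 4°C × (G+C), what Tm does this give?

64°C

Base counts: G=8, A=2, C=6, T=2
So N_AT = 4 and N_GC = 14.
Tm = 2×4 + 4×14 = 64°C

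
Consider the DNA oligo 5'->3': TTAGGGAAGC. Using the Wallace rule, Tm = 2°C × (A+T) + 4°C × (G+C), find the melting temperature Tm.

A=3, T=2, G=4, C=1
AT pairs contribute 5, GC pairs contribute 5.
Tm = 2×5 + 4×5 = 30°C

30°C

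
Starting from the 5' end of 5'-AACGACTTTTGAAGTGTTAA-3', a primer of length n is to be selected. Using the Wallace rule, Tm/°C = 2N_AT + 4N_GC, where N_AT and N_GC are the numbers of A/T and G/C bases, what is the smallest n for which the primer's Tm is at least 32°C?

First 11 bases: AACGACTTTTG → Tm = 30°C (< 32°C)
First 12 bases: AACGACTTTTGA → Tm = 32°C (≥ 32°C)
Each additional base adds 2°C (A/T) or 4°C (G/C), so Tm is non-decreasing in n; n = 12 is the first length to reach 32°C.

n = 12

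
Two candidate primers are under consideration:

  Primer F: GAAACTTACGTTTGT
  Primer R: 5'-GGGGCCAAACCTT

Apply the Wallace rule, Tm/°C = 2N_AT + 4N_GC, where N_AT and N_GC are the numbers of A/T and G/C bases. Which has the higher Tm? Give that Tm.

Primer F: A+T=10, G+C=5 → Tm = 2(10)+4(5) = 40°C
Primer R: A+T=5, G+C=8 → Tm = 2(5)+4(8) = 42°C
40°C vs 42°C → primer R is higher.

Primer R, 42°C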